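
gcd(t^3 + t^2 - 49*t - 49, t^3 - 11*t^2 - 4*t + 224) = t - 7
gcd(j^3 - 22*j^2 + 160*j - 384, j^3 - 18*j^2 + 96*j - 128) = j^2 - 16*j + 64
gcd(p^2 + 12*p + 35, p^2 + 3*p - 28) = p + 7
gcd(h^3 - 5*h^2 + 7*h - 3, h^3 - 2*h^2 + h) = h^2 - 2*h + 1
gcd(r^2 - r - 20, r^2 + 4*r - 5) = 1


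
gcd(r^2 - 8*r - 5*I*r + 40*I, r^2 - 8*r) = r - 8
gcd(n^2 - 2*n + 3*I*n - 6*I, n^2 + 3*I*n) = n + 3*I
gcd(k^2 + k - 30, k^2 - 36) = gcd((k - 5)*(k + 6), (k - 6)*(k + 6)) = k + 6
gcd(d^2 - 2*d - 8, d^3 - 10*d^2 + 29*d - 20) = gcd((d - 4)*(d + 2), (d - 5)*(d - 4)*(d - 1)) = d - 4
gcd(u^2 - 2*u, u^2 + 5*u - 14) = u - 2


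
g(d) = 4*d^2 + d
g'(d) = 8*d + 1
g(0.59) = 1.98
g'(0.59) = 5.72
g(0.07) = 0.09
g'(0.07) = 1.56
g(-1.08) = 3.59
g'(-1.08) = -7.64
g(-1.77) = 10.76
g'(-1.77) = -13.16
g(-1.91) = 12.68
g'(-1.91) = -14.28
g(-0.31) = 0.07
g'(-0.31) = -1.48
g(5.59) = 130.58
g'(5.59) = 45.72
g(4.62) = 90.00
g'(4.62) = 37.96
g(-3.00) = 33.00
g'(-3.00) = -23.00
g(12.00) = 588.00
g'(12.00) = 97.00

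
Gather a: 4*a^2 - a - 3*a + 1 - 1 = 4*a^2 - 4*a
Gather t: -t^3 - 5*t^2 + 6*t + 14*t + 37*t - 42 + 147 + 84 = -t^3 - 5*t^2 + 57*t + 189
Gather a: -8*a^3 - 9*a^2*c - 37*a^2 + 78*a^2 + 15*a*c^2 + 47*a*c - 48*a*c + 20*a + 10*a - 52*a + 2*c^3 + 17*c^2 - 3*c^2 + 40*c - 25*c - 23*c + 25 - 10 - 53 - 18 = -8*a^3 + a^2*(41 - 9*c) + a*(15*c^2 - c - 22) + 2*c^3 + 14*c^2 - 8*c - 56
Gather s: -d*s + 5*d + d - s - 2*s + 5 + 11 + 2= 6*d + s*(-d - 3) + 18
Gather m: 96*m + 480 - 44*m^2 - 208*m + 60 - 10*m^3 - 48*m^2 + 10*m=-10*m^3 - 92*m^2 - 102*m + 540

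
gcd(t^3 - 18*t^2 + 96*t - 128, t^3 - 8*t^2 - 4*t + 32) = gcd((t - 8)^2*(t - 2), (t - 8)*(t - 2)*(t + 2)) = t^2 - 10*t + 16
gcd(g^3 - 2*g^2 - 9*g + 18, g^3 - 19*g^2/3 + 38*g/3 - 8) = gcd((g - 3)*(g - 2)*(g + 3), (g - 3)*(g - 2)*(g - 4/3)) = g^2 - 5*g + 6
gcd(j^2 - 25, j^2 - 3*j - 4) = 1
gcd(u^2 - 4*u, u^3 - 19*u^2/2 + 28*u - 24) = u - 4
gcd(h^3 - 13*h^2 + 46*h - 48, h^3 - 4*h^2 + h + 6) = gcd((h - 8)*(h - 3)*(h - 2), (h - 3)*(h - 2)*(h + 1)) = h^2 - 5*h + 6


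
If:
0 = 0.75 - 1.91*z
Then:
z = 0.39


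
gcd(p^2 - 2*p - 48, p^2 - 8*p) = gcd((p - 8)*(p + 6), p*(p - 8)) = p - 8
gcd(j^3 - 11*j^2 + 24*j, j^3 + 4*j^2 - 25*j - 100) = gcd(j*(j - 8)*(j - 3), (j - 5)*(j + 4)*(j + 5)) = 1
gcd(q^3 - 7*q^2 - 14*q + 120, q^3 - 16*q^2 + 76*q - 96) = q - 6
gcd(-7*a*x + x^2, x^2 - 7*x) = x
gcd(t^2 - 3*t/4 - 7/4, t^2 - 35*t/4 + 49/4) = t - 7/4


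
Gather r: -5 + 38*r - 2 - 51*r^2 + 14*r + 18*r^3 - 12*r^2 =18*r^3 - 63*r^2 + 52*r - 7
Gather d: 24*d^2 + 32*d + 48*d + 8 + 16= 24*d^2 + 80*d + 24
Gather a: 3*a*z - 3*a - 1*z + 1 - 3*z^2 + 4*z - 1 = a*(3*z - 3) - 3*z^2 + 3*z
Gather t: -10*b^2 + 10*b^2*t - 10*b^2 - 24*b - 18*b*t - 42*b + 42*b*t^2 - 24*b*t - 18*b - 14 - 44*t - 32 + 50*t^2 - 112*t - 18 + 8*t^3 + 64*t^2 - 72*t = -20*b^2 - 84*b + 8*t^3 + t^2*(42*b + 114) + t*(10*b^2 - 42*b - 228) - 64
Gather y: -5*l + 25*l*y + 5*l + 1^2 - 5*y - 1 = y*(25*l - 5)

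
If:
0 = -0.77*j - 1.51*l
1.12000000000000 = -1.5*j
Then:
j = -0.75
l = 0.38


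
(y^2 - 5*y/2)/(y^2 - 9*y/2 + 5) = y/(y - 2)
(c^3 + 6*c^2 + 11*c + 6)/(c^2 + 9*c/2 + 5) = 2*(c^2 + 4*c + 3)/(2*c + 5)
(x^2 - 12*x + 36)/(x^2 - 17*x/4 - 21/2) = 4*(x - 6)/(4*x + 7)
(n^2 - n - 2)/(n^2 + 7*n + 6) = (n - 2)/(n + 6)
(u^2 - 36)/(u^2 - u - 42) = (u - 6)/(u - 7)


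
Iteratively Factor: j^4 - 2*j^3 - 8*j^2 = (j + 2)*(j^3 - 4*j^2) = j*(j + 2)*(j^2 - 4*j) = j*(j - 4)*(j + 2)*(j)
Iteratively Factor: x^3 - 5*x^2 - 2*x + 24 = (x - 3)*(x^2 - 2*x - 8) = (x - 4)*(x - 3)*(x + 2)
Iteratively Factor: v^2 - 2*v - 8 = (v + 2)*(v - 4)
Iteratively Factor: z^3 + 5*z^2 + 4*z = (z + 4)*(z^2 + z) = z*(z + 4)*(z + 1)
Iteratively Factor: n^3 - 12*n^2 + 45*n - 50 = (n - 2)*(n^2 - 10*n + 25) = (n - 5)*(n - 2)*(n - 5)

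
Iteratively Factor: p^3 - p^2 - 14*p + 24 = (p - 2)*(p^2 + p - 12) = (p - 2)*(p + 4)*(p - 3)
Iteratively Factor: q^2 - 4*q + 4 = (q - 2)*(q - 2)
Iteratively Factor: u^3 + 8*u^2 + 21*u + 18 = (u + 3)*(u^2 + 5*u + 6) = (u + 3)^2*(u + 2)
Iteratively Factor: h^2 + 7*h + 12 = (h + 3)*(h + 4)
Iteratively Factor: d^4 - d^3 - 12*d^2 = (d)*(d^3 - d^2 - 12*d) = d^2*(d^2 - d - 12) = d^2*(d + 3)*(d - 4)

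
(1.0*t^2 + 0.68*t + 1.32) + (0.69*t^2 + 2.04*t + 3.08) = 1.69*t^2 + 2.72*t + 4.4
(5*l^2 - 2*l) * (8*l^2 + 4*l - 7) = 40*l^4 + 4*l^3 - 43*l^2 + 14*l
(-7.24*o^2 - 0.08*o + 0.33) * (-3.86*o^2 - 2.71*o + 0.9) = 27.9464*o^4 + 19.9292*o^3 - 7.573*o^2 - 0.9663*o + 0.297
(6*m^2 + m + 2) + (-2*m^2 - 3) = 4*m^2 + m - 1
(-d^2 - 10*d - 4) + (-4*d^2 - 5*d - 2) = -5*d^2 - 15*d - 6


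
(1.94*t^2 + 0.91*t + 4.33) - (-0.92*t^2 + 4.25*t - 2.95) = 2.86*t^2 - 3.34*t + 7.28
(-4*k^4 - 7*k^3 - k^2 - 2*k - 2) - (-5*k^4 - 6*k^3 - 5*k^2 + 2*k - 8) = k^4 - k^3 + 4*k^2 - 4*k + 6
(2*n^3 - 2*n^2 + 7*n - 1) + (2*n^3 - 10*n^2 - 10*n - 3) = 4*n^3 - 12*n^2 - 3*n - 4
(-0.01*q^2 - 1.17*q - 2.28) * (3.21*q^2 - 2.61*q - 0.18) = -0.0321*q^4 - 3.7296*q^3 - 4.2633*q^2 + 6.1614*q + 0.4104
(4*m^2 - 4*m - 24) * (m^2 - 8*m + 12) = 4*m^4 - 36*m^3 + 56*m^2 + 144*m - 288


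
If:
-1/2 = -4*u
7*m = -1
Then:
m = -1/7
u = 1/8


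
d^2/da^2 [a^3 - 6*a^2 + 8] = 6*a - 12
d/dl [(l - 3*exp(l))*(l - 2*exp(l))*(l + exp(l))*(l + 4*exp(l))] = 4*l^3 - 30*l^2*exp(2*l) + 30*l*exp(3*l) - 30*l*exp(2*l) + 96*exp(4*l) + 10*exp(3*l)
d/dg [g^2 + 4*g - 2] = 2*g + 4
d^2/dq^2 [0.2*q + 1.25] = 0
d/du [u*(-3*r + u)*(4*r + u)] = -12*r^2 + 2*r*u + 3*u^2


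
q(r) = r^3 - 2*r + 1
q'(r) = 3*r^2 - 2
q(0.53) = 0.09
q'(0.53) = -1.16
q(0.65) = -0.03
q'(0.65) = -0.73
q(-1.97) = -2.71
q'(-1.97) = 9.64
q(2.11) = 6.17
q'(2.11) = 11.36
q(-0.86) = 2.08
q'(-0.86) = 0.22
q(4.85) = 105.38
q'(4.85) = 68.57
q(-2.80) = -15.35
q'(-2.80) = 21.52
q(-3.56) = -37.00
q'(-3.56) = 36.02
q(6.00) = 205.00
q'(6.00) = 106.00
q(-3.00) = -20.00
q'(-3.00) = 25.00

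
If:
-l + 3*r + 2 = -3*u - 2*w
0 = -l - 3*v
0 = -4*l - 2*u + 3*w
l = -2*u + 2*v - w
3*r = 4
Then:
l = 144/77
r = 4/3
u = -162/77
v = -48/77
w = 12/11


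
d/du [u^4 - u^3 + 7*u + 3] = 4*u^3 - 3*u^2 + 7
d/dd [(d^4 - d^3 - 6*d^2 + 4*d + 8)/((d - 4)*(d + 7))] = 2*(d^5 + 4*d^4 - 59*d^3 + 31*d^2 + 160*d - 68)/(d^4 + 6*d^3 - 47*d^2 - 168*d + 784)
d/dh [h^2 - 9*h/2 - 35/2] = 2*h - 9/2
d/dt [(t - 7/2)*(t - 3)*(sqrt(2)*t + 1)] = 3*sqrt(2)*t^2 - 13*sqrt(2)*t + 2*t - 13/2 + 21*sqrt(2)/2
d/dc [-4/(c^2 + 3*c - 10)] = 4*(2*c + 3)/(c^2 + 3*c - 10)^2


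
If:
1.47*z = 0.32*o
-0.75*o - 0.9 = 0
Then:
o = -1.20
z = -0.26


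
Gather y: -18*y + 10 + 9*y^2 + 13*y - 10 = 9*y^2 - 5*y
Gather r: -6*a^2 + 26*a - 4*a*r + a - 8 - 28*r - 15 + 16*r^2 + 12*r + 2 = -6*a^2 + 27*a + 16*r^2 + r*(-4*a - 16) - 21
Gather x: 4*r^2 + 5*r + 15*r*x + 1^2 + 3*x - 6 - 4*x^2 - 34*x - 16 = 4*r^2 + 5*r - 4*x^2 + x*(15*r - 31) - 21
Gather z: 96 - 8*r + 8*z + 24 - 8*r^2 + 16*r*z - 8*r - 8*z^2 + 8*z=-8*r^2 - 16*r - 8*z^2 + z*(16*r + 16) + 120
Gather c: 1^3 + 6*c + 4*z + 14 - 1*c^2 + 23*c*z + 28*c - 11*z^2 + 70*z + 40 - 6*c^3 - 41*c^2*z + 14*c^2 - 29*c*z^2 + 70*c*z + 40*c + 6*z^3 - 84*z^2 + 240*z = -6*c^3 + c^2*(13 - 41*z) + c*(-29*z^2 + 93*z + 74) + 6*z^3 - 95*z^2 + 314*z + 55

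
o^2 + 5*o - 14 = (o - 2)*(o + 7)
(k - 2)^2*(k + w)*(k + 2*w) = k^4 + 3*k^3*w - 4*k^3 + 2*k^2*w^2 - 12*k^2*w + 4*k^2 - 8*k*w^2 + 12*k*w + 8*w^2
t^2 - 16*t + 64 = (t - 8)^2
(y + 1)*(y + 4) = y^2 + 5*y + 4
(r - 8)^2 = r^2 - 16*r + 64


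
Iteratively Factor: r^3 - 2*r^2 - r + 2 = (r - 2)*(r^2 - 1) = (r - 2)*(r + 1)*(r - 1)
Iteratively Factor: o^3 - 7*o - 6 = (o + 1)*(o^2 - o - 6) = (o - 3)*(o + 1)*(o + 2)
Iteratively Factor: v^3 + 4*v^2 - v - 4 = (v - 1)*(v^2 + 5*v + 4) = (v - 1)*(v + 4)*(v + 1)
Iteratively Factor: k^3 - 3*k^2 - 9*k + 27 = (k + 3)*(k^2 - 6*k + 9) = (k - 3)*(k + 3)*(k - 3)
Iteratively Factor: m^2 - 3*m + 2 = (m - 1)*(m - 2)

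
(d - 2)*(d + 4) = d^2 + 2*d - 8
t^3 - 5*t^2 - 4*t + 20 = (t - 5)*(t - 2)*(t + 2)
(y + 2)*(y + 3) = y^2 + 5*y + 6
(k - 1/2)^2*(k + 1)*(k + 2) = k^4 + 2*k^3 - 3*k^2/4 - 5*k/4 + 1/2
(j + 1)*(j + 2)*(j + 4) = j^3 + 7*j^2 + 14*j + 8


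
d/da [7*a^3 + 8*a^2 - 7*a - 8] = 21*a^2 + 16*a - 7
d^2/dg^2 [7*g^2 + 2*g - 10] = 14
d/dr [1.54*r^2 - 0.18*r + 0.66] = 3.08*r - 0.18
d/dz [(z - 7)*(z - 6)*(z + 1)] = 3*z^2 - 24*z + 29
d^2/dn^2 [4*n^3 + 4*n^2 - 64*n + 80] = 24*n + 8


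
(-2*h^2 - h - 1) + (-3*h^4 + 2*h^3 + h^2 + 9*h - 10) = -3*h^4 + 2*h^3 - h^2 + 8*h - 11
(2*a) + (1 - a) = a + 1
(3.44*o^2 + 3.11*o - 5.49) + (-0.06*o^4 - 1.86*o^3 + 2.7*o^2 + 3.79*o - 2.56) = -0.06*o^4 - 1.86*o^3 + 6.14*o^2 + 6.9*o - 8.05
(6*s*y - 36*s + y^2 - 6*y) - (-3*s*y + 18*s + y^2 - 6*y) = 9*s*y - 54*s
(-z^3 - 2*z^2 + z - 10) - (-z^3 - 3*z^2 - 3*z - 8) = z^2 + 4*z - 2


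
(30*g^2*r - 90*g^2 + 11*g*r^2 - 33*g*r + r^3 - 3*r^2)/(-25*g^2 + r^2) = (6*g*r - 18*g + r^2 - 3*r)/(-5*g + r)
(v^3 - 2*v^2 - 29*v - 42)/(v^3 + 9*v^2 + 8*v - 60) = (v^3 - 2*v^2 - 29*v - 42)/(v^3 + 9*v^2 + 8*v - 60)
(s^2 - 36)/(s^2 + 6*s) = (s - 6)/s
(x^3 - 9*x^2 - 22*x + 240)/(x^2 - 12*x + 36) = (x^2 - 3*x - 40)/(x - 6)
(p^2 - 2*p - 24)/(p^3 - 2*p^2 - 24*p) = 1/p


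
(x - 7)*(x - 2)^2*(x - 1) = x^4 - 12*x^3 + 43*x^2 - 60*x + 28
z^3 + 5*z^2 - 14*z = z*(z - 2)*(z + 7)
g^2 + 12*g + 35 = (g + 5)*(g + 7)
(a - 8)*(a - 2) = a^2 - 10*a + 16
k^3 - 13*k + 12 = (k - 3)*(k - 1)*(k + 4)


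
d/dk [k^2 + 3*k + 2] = 2*k + 3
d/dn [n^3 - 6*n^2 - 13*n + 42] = 3*n^2 - 12*n - 13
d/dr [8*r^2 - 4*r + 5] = 16*r - 4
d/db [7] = 0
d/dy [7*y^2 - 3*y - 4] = 14*y - 3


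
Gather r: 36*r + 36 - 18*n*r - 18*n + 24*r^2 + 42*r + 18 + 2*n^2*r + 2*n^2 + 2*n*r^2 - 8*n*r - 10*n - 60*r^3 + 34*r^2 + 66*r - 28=2*n^2 - 28*n - 60*r^3 + r^2*(2*n + 58) + r*(2*n^2 - 26*n + 144) + 26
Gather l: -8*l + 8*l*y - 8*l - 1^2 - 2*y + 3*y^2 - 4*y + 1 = l*(8*y - 16) + 3*y^2 - 6*y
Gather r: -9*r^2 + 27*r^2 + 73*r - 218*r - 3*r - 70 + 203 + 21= 18*r^2 - 148*r + 154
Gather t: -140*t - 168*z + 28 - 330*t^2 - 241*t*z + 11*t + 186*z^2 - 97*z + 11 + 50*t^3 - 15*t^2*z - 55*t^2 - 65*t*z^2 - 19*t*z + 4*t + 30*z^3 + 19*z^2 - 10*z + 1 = 50*t^3 + t^2*(-15*z - 385) + t*(-65*z^2 - 260*z - 125) + 30*z^3 + 205*z^2 - 275*z + 40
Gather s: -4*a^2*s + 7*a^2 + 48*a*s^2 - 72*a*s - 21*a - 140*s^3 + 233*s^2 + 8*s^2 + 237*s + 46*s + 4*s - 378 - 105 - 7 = 7*a^2 - 21*a - 140*s^3 + s^2*(48*a + 241) + s*(-4*a^2 - 72*a + 287) - 490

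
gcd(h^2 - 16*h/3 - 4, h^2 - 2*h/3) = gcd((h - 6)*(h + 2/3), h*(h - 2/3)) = 1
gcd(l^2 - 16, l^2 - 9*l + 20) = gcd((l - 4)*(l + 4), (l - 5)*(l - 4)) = l - 4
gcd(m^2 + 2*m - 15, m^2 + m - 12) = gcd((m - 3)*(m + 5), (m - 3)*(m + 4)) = m - 3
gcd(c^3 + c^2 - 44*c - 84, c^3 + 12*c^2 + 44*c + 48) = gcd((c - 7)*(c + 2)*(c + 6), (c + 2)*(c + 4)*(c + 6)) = c^2 + 8*c + 12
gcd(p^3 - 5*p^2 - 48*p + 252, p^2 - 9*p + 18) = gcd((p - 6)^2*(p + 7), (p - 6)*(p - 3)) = p - 6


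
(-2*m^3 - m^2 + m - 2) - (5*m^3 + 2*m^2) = -7*m^3 - 3*m^2 + m - 2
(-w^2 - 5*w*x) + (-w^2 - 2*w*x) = -2*w^2 - 7*w*x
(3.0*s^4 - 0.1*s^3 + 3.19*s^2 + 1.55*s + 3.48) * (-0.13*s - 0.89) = -0.39*s^5 - 2.657*s^4 - 0.3257*s^3 - 3.0406*s^2 - 1.8319*s - 3.0972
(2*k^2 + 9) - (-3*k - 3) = 2*k^2 + 3*k + 12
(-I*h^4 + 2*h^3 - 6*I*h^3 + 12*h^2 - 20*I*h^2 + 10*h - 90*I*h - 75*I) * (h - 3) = -I*h^5 + 2*h^4 - 3*I*h^4 + 6*h^3 - 2*I*h^3 - 26*h^2 - 30*I*h^2 - 30*h + 195*I*h + 225*I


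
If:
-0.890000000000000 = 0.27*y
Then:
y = -3.30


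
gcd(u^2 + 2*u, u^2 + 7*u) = u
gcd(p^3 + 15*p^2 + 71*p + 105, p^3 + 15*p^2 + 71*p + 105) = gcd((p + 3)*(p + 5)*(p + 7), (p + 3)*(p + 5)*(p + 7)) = p^3 + 15*p^2 + 71*p + 105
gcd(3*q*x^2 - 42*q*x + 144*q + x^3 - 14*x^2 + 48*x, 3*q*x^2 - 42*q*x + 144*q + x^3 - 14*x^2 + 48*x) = 3*q*x^2 - 42*q*x + 144*q + x^3 - 14*x^2 + 48*x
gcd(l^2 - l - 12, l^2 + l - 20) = l - 4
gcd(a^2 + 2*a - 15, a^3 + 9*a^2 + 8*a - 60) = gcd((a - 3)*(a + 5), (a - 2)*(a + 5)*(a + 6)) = a + 5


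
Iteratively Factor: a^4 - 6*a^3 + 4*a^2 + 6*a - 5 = (a + 1)*(a^3 - 7*a^2 + 11*a - 5) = (a - 5)*(a + 1)*(a^2 - 2*a + 1) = (a - 5)*(a - 1)*(a + 1)*(a - 1)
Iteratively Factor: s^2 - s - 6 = (s - 3)*(s + 2)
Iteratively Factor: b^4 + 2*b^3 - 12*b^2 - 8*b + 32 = (b + 4)*(b^3 - 2*b^2 - 4*b + 8) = (b + 2)*(b + 4)*(b^2 - 4*b + 4) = (b - 2)*(b + 2)*(b + 4)*(b - 2)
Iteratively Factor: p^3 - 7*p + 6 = (p - 2)*(p^2 + 2*p - 3) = (p - 2)*(p - 1)*(p + 3)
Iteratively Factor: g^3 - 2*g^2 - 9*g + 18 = (g + 3)*(g^2 - 5*g + 6) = (g - 2)*(g + 3)*(g - 3)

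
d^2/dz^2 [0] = 0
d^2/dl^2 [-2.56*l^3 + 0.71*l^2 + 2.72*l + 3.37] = 1.42 - 15.36*l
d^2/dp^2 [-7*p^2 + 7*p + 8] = -14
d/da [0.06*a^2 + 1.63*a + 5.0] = 0.12*a + 1.63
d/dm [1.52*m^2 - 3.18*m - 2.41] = 3.04*m - 3.18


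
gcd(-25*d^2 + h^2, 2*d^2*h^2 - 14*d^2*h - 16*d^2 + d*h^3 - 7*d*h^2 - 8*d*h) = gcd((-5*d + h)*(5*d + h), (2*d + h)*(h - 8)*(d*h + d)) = 1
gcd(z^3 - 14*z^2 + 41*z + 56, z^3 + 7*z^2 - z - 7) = z + 1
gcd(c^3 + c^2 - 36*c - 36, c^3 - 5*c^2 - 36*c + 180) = c^2 - 36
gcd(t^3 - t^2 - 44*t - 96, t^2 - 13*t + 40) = t - 8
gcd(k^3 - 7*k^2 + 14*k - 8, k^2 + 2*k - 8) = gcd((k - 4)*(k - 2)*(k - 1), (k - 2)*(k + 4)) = k - 2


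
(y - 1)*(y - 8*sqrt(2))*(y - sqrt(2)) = y^3 - 9*sqrt(2)*y^2 - y^2 + 9*sqrt(2)*y + 16*y - 16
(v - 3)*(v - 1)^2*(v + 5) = v^4 - 18*v^2 + 32*v - 15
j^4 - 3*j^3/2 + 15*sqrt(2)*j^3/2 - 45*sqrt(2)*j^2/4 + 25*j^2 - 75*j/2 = j*(j - 3/2)*(j + 5*sqrt(2)/2)*(j + 5*sqrt(2))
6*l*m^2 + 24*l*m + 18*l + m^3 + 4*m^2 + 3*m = (6*l + m)*(m + 1)*(m + 3)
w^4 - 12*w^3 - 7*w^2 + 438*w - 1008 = (w - 8)*(w - 7)*(w - 3)*(w + 6)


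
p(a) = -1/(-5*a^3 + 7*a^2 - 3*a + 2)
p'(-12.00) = 0.00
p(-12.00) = 0.00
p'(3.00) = -0.02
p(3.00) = 0.01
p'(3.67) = -0.01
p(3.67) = 0.01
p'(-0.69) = -0.24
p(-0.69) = -0.11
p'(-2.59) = -0.01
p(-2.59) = -0.01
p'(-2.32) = -0.01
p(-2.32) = -0.01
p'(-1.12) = -0.08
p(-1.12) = -0.05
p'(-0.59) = -0.31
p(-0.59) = -0.14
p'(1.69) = -0.43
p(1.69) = 0.14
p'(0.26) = -0.15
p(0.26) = -0.62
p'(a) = -(15*a^2 - 14*a + 3)/(-5*a^3 + 7*a^2 - 3*a + 2)^2 = (-15*a^2 + 14*a - 3)/(5*a^3 - 7*a^2 + 3*a - 2)^2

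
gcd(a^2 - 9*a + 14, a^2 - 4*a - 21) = a - 7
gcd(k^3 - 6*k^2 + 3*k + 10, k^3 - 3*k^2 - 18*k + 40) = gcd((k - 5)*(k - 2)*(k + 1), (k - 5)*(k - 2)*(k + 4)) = k^2 - 7*k + 10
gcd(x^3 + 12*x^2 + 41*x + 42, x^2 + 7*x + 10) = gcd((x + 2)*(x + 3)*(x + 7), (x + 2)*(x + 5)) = x + 2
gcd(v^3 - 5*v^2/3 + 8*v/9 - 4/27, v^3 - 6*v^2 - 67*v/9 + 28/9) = v - 1/3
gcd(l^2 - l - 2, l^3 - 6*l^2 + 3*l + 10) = l^2 - l - 2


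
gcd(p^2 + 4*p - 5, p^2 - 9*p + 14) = 1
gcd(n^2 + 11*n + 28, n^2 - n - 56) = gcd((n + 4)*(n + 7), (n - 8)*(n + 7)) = n + 7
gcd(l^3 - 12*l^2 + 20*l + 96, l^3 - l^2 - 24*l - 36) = l^2 - 4*l - 12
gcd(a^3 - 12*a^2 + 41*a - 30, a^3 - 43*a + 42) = a^2 - 7*a + 6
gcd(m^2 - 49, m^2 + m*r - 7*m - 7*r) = m - 7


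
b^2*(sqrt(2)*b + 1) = sqrt(2)*b^3 + b^2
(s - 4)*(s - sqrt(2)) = s^2 - 4*s - sqrt(2)*s + 4*sqrt(2)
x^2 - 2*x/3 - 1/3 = (x - 1)*(x + 1/3)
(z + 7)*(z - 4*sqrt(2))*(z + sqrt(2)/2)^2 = z^4 - 3*sqrt(2)*z^3 + 7*z^3 - 21*sqrt(2)*z^2 - 15*z^2/2 - 105*z/2 - 2*sqrt(2)*z - 14*sqrt(2)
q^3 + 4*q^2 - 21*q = q*(q - 3)*(q + 7)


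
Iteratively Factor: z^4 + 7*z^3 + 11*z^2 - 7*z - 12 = (z + 3)*(z^3 + 4*z^2 - z - 4) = (z + 1)*(z + 3)*(z^2 + 3*z - 4) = (z + 1)*(z + 3)*(z + 4)*(z - 1)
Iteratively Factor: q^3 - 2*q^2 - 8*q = (q - 4)*(q^2 + 2*q) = (q - 4)*(q + 2)*(q)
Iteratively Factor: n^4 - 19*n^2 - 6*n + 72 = (n - 4)*(n^3 + 4*n^2 - 3*n - 18) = (n - 4)*(n + 3)*(n^2 + n - 6) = (n - 4)*(n - 2)*(n + 3)*(n + 3)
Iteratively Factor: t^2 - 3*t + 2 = (t - 1)*(t - 2)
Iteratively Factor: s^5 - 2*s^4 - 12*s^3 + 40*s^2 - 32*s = (s)*(s^4 - 2*s^3 - 12*s^2 + 40*s - 32) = s*(s - 2)*(s^3 - 12*s + 16) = s*(s - 2)^2*(s^2 + 2*s - 8) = s*(s - 2)^3*(s + 4)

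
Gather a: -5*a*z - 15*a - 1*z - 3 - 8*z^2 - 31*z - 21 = a*(-5*z - 15) - 8*z^2 - 32*z - 24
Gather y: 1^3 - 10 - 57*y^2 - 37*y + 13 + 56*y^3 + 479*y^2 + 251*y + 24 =56*y^3 + 422*y^2 + 214*y + 28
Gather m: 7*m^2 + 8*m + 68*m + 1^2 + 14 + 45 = 7*m^2 + 76*m + 60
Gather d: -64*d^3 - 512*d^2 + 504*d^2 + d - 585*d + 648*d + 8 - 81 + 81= -64*d^3 - 8*d^2 + 64*d + 8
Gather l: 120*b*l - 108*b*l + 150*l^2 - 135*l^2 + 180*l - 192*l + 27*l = 15*l^2 + l*(12*b + 15)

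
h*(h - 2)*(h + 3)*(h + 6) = h^4 + 7*h^3 - 36*h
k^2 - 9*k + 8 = (k - 8)*(k - 1)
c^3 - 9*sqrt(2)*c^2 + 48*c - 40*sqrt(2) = (c - 5*sqrt(2))*(c - 2*sqrt(2))^2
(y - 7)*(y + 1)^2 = y^3 - 5*y^2 - 13*y - 7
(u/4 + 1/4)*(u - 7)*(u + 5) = u^3/4 - u^2/4 - 37*u/4 - 35/4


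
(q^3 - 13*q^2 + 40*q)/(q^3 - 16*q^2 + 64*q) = (q - 5)/(q - 8)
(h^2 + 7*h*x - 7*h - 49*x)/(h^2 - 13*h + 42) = (h + 7*x)/(h - 6)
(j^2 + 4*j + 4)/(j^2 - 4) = (j + 2)/(j - 2)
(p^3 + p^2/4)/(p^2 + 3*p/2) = p*(4*p + 1)/(2*(2*p + 3))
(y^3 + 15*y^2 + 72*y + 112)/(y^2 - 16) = (y^2 + 11*y + 28)/(y - 4)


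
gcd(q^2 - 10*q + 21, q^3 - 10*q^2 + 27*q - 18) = q - 3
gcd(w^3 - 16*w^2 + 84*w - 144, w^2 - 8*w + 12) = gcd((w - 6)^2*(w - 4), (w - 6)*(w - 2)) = w - 6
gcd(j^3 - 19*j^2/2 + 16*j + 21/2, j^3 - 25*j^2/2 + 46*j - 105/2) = j^2 - 10*j + 21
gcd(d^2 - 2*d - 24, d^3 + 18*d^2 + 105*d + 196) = d + 4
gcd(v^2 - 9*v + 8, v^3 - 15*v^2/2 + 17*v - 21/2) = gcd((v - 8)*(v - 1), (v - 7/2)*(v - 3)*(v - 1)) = v - 1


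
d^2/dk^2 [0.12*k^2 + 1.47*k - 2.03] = 0.240000000000000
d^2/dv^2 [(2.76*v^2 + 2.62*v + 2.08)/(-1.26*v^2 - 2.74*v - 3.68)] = (-7.105427357601e-15*v^4 + 10.738224*v^3 + 56.97216*v^2 + 29.804544*v - 33.860608)/(2.000376*v^6 + 13.050072*v^5 + 45.905832*v^4 + 96.799816*v^3 + 134.074176*v^2 + 111.318528*v + 49.836032)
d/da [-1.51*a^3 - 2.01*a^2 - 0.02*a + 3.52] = -4.53*a^2 - 4.02*a - 0.02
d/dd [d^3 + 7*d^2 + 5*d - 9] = 3*d^2 + 14*d + 5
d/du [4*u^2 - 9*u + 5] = 8*u - 9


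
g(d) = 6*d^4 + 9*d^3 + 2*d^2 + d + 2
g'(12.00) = 45409.00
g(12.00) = 140270.00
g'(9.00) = 19720.00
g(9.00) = 46100.00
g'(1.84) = 249.28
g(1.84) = 135.45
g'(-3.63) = -805.72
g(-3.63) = 636.02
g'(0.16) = 2.43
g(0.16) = 2.25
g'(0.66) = 22.30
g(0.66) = 7.26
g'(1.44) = 134.41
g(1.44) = 60.26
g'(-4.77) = -2008.50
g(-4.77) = 2172.12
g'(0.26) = 4.29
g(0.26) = 2.58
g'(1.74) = 216.14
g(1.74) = 112.21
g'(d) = 24*d^3 + 27*d^2 + 4*d + 1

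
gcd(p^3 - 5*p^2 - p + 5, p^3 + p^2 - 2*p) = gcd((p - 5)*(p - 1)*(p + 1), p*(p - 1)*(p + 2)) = p - 1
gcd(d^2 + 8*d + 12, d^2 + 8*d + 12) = d^2 + 8*d + 12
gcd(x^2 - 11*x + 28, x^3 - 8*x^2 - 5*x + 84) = x^2 - 11*x + 28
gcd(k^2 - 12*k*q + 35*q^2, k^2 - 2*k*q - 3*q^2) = 1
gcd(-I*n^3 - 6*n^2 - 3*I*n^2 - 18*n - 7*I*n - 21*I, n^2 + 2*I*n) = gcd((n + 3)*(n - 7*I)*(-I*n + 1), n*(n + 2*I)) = 1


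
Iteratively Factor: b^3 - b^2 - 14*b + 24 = (b - 2)*(b^2 + b - 12) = (b - 3)*(b - 2)*(b + 4)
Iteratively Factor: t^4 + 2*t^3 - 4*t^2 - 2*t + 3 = (t - 1)*(t^3 + 3*t^2 - t - 3) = (t - 1)*(t + 3)*(t^2 - 1) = (t - 1)*(t + 1)*(t + 3)*(t - 1)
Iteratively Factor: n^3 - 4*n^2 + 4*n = (n)*(n^2 - 4*n + 4) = n*(n - 2)*(n - 2)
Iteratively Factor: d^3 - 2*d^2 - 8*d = (d + 2)*(d^2 - 4*d) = d*(d + 2)*(d - 4)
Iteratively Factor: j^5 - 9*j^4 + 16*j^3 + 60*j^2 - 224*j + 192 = (j + 3)*(j^4 - 12*j^3 + 52*j^2 - 96*j + 64) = (j - 4)*(j + 3)*(j^3 - 8*j^2 + 20*j - 16) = (j - 4)^2*(j + 3)*(j^2 - 4*j + 4) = (j - 4)^2*(j - 2)*(j + 3)*(j - 2)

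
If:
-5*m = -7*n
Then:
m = 7*n/5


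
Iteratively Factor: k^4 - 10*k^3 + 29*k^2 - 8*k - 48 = (k - 3)*(k^3 - 7*k^2 + 8*k + 16) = (k - 4)*(k - 3)*(k^2 - 3*k - 4) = (k - 4)*(k - 3)*(k + 1)*(k - 4)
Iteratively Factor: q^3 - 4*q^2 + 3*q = (q)*(q^2 - 4*q + 3) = q*(q - 1)*(q - 3)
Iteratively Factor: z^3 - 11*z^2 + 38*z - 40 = (z - 5)*(z^2 - 6*z + 8) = (z - 5)*(z - 2)*(z - 4)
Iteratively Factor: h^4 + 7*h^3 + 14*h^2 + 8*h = (h + 1)*(h^3 + 6*h^2 + 8*h) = h*(h + 1)*(h^2 + 6*h + 8) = h*(h + 1)*(h + 2)*(h + 4)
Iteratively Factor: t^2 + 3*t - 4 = (t - 1)*(t + 4)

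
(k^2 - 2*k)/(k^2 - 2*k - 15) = k*(2 - k)/(-k^2 + 2*k + 15)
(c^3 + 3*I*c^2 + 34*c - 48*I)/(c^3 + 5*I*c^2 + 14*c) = (c^2 + 5*I*c + 24)/(c*(c + 7*I))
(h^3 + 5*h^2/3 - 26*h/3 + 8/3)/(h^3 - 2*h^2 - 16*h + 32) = (h - 1/3)/(h - 4)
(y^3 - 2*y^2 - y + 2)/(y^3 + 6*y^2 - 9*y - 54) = (y^3 - 2*y^2 - y + 2)/(y^3 + 6*y^2 - 9*y - 54)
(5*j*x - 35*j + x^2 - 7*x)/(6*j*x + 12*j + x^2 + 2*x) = (5*j*x - 35*j + x^2 - 7*x)/(6*j*x + 12*j + x^2 + 2*x)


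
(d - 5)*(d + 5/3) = d^2 - 10*d/3 - 25/3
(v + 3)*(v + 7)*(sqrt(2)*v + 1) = sqrt(2)*v^3 + v^2 + 10*sqrt(2)*v^2 + 10*v + 21*sqrt(2)*v + 21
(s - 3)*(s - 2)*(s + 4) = s^3 - s^2 - 14*s + 24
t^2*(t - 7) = t^3 - 7*t^2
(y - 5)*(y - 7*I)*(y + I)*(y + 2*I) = y^4 - 5*y^3 - 4*I*y^3 + 19*y^2 + 20*I*y^2 - 95*y + 14*I*y - 70*I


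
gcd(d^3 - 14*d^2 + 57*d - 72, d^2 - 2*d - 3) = d - 3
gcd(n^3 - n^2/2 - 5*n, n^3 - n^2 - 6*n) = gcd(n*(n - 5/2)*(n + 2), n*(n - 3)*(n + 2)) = n^2 + 2*n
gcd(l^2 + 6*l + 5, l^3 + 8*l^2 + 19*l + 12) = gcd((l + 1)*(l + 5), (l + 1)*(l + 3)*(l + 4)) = l + 1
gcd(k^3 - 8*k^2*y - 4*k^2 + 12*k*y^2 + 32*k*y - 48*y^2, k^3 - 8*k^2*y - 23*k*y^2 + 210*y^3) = -k + 6*y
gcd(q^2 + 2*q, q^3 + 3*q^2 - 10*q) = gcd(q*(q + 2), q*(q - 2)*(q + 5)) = q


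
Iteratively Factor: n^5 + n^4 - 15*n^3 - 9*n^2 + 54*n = (n - 2)*(n^4 + 3*n^3 - 9*n^2 - 27*n) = (n - 3)*(n - 2)*(n^3 + 6*n^2 + 9*n) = n*(n - 3)*(n - 2)*(n^2 + 6*n + 9) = n*(n - 3)*(n - 2)*(n + 3)*(n + 3)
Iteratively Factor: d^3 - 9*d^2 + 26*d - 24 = (d - 2)*(d^2 - 7*d + 12) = (d - 4)*(d - 2)*(d - 3)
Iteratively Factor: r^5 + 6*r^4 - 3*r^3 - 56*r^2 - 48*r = (r + 4)*(r^4 + 2*r^3 - 11*r^2 - 12*r) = (r - 3)*(r + 4)*(r^3 + 5*r^2 + 4*r) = (r - 3)*(r + 4)^2*(r^2 + r) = (r - 3)*(r + 1)*(r + 4)^2*(r)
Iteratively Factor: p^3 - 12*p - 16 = (p + 2)*(p^2 - 2*p - 8) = (p - 4)*(p + 2)*(p + 2)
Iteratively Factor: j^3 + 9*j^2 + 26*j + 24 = (j + 4)*(j^2 + 5*j + 6) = (j + 2)*(j + 4)*(j + 3)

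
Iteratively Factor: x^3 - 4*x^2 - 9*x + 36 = (x - 3)*(x^2 - x - 12) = (x - 4)*(x - 3)*(x + 3)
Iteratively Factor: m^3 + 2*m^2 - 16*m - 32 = (m - 4)*(m^2 + 6*m + 8) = (m - 4)*(m + 2)*(m + 4)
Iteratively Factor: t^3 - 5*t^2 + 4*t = (t - 1)*(t^2 - 4*t) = (t - 4)*(t - 1)*(t)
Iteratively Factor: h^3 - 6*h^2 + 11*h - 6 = (h - 3)*(h^2 - 3*h + 2) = (h - 3)*(h - 1)*(h - 2)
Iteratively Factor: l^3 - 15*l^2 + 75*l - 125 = (l - 5)*(l^2 - 10*l + 25) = (l - 5)^2*(l - 5)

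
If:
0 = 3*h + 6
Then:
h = -2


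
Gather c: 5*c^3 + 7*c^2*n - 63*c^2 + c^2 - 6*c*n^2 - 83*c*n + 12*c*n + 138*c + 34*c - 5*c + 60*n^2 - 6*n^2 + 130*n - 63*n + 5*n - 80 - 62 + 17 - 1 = 5*c^3 + c^2*(7*n - 62) + c*(-6*n^2 - 71*n + 167) + 54*n^2 + 72*n - 126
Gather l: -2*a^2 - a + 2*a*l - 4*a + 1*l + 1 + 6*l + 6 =-2*a^2 - 5*a + l*(2*a + 7) + 7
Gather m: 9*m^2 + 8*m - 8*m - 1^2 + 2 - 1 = 9*m^2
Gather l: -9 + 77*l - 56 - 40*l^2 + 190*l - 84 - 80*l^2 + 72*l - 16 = -120*l^2 + 339*l - 165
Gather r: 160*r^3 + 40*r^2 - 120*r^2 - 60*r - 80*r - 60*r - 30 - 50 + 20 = 160*r^3 - 80*r^2 - 200*r - 60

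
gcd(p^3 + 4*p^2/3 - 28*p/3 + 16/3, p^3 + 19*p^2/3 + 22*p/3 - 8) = p^2 + 10*p/3 - 8/3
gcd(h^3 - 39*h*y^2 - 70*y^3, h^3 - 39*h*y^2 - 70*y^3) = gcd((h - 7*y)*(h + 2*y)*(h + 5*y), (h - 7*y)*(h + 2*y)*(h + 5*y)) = -h^3 + 39*h*y^2 + 70*y^3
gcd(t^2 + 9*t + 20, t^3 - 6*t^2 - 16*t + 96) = t + 4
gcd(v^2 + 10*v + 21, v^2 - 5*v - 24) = v + 3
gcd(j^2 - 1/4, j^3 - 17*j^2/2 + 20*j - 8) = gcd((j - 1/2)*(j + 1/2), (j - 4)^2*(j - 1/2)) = j - 1/2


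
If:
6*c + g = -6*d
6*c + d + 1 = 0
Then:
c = g/30 - 1/5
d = 1/5 - g/5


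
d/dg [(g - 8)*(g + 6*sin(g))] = g + (g - 8)*(6*cos(g) + 1) + 6*sin(g)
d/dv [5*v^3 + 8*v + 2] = 15*v^2 + 8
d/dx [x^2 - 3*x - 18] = 2*x - 3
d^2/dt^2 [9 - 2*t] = 0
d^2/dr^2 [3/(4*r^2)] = 9/(2*r^4)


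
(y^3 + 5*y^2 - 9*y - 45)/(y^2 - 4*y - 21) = (y^2 + 2*y - 15)/(y - 7)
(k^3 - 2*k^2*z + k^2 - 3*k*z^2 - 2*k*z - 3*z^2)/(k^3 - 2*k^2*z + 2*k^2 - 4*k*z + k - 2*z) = (-k^2 + 2*k*z + 3*z^2)/(-k^2 + 2*k*z - k + 2*z)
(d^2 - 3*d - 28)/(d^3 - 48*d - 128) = (d - 7)/(d^2 - 4*d - 32)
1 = 1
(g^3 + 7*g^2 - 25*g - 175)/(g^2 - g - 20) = (g^2 + 12*g + 35)/(g + 4)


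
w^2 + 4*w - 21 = (w - 3)*(w + 7)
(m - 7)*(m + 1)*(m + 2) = m^3 - 4*m^2 - 19*m - 14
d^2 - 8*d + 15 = (d - 5)*(d - 3)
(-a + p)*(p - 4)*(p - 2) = -a*p^2 + 6*a*p - 8*a + p^3 - 6*p^2 + 8*p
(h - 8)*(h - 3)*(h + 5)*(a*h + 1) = a*h^4 - 6*a*h^3 - 31*a*h^2 + 120*a*h + h^3 - 6*h^2 - 31*h + 120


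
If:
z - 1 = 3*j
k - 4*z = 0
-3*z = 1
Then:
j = -4/9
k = -4/3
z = -1/3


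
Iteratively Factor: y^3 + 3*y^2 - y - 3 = (y - 1)*(y^2 + 4*y + 3) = (y - 1)*(y + 3)*(y + 1)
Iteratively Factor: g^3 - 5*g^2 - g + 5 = (g - 5)*(g^2 - 1) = (g - 5)*(g - 1)*(g + 1)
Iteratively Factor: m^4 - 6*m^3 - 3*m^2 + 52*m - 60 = (m + 3)*(m^3 - 9*m^2 + 24*m - 20) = (m - 5)*(m + 3)*(m^2 - 4*m + 4) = (m - 5)*(m - 2)*(m + 3)*(m - 2)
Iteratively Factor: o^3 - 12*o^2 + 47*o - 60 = (o - 3)*(o^2 - 9*o + 20) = (o - 5)*(o - 3)*(o - 4)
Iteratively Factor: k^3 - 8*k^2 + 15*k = (k - 3)*(k^2 - 5*k) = (k - 5)*(k - 3)*(k)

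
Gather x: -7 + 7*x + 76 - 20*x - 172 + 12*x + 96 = -x - 7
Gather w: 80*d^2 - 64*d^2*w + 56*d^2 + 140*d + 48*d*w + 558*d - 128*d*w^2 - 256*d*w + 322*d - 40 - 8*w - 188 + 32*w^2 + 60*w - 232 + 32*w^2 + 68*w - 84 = 136*d^2 + 1020*d + w^2*(64 - 128*d) + w*(-64*d^2 - 208*d + 120) - 544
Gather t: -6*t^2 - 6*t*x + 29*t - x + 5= -6*t^2 + t*(29 - 6*x) - x + 5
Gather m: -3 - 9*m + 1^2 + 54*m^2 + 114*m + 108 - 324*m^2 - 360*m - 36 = -270*m^2 - 255*m + 70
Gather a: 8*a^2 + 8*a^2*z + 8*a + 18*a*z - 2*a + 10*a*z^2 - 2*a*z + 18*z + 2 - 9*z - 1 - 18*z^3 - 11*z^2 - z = a^2*(8*z + 8) + a*(10*z^2 + 16*z + 6) - 18*z^3 - 11*z^2 + 8*z + 1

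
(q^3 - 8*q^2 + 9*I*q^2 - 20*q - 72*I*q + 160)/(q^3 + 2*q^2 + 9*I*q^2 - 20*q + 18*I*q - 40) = (q - 8)/(q + 2)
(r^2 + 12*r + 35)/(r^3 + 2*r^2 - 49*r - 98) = (r + 5)/(r^2 - 5*r - 14)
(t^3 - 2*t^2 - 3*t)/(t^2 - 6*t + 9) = t*(t + 1)/(t - 3)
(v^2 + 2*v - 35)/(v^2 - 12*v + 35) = (v + 7)/(v - 7)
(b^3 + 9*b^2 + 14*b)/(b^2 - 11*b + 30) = b*(b^2 + 9*b + 14)/(b^2 - 11*b + 30)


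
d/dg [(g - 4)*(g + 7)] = 2*g + 3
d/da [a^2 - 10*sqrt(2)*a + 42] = 2*a - 10*sqrt(2)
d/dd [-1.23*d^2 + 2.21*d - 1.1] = 2.21 - 2.46*d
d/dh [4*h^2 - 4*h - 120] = 8*h - 4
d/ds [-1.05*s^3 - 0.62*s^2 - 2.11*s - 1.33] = -3.15*s^2 - 1.24*s - 2.11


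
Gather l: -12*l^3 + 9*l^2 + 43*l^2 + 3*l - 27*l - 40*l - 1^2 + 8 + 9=-12*l^3 + 52*l^2 - 64*l + 16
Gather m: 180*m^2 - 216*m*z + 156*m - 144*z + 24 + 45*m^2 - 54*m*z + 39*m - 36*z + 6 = 225*m^2 + m*(195 - 270*z) - 180*z + 30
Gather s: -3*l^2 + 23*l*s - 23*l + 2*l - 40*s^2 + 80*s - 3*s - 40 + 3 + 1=-3*l^2 - 21*l - 40*s^2 + s*(23*l + 77) - 36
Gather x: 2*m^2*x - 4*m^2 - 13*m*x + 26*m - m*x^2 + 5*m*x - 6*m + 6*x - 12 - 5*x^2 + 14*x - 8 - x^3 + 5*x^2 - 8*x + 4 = -4*m^2 - m*x^2 + 20*m - x^3 + x*(2*m^2 - 8*m + 12) - 16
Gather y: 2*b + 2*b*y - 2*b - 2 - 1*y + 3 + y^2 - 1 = y^2 + y*(2*b - 1)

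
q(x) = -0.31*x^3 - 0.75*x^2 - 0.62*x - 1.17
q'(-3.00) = -4.49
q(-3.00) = 2.31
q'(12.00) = -152.54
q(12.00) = -652.29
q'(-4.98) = -16.21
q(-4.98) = 21.60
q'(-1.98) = -1.30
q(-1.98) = -0.48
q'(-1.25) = -0.20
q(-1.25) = -0.96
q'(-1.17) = -0.14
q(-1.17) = -0.97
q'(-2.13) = -1.64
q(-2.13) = -0.26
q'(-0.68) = -0.03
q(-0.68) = -1.00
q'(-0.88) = -0.02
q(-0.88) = -0.99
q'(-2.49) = -2.65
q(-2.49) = 0.51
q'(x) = -0.93*x^2 - 1.5*x - 0.62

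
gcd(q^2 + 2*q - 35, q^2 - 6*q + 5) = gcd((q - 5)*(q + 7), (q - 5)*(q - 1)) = q - 5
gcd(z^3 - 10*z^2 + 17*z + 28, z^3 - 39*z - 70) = z - 7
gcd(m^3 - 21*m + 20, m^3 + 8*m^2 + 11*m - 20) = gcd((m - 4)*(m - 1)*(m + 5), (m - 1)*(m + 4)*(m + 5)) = m^2 + 4*m - 5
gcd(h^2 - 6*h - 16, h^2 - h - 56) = h - 8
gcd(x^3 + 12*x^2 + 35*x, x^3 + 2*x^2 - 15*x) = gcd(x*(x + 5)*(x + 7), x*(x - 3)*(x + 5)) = x^2 + 5*x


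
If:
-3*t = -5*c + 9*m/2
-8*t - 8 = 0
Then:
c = 9*m/10 - 3/5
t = -1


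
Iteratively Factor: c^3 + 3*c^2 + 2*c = (c + 1)*(c^2 + 2*c) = c*(c + 1)*(c + 2)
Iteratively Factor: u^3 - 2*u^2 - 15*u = (u - 5)*(u^2 + 3*u) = (u - 5)*(u + 3)*(u)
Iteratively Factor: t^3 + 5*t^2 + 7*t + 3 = (t + 3)*(t^2 + 2*t + 1) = (t + 1)*(t + 3)*(t + 1)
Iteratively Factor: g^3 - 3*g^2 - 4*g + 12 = (g - 2)*(g^2 - g - 6) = (g - 2)*(g + 2)*(g - 3)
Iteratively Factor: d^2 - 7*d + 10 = (d - 5)*(d - 2)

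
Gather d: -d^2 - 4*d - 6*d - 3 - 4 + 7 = -d^2 - 10*d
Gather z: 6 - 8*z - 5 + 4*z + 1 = 2 - 4*z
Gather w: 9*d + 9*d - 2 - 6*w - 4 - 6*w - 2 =18*d - 12*w - 8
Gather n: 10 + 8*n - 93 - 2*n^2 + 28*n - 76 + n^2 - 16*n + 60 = -n^2 + 20*n - 99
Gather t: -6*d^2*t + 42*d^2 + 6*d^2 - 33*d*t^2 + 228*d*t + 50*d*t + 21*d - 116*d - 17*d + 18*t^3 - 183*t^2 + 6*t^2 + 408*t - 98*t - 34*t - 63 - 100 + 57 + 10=48*d^2 - 112*d + 18*t^3 + t^2*(-33*d - 177) + t*(-6*d^2 + 278*d + 276) - 96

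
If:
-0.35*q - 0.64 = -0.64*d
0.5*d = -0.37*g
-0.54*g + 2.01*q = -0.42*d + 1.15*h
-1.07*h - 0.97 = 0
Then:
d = 0.55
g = -0.74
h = -0.91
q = -0.83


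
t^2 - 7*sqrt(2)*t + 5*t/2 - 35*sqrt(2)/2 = (t + 5/2)*(t - 7*sqrt(2))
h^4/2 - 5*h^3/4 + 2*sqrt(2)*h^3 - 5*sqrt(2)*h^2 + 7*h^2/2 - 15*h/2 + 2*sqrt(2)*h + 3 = (h/2 + sqrt(2)/2)*(h - 2)*(h - 1/2)*(h + 3*sqrt(2))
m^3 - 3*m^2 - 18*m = m*(m - 6)*(m + 3)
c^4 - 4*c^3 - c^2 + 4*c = c*(c - 4)*(c - 1)*(c + 1)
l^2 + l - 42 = (l - 6)*(l + 7)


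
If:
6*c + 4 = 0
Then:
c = -2/3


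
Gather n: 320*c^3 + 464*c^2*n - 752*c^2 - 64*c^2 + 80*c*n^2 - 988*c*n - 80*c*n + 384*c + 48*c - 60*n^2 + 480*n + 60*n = 320*c^3 - 816*c^2 + 432*c + n^2*(80*c - 60) + n*(464*c^2 - 1068*c + 540)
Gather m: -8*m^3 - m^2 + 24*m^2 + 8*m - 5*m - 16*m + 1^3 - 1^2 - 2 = -8*m^3 + 23*m^2 - 13*m - 2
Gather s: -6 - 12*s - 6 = -12*s - 12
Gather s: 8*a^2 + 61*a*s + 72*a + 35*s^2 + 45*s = 8*a^2 + 72*a + 35*s^2 + s*(61*a + 45)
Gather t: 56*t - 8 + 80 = 56*t + 72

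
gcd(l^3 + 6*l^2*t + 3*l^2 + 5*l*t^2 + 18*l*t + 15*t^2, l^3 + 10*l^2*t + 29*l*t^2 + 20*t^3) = l^2 + 6*l*t + 5*t^2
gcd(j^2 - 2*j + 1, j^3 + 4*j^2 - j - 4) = j - 1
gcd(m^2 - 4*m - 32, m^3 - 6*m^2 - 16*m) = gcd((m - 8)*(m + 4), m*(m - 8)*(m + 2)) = m - 8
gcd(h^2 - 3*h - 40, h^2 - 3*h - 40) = h^2 - 3*h - 40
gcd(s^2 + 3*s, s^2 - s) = s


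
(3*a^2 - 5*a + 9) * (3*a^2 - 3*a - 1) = 9*a^4 - 24*a^3 + 39*a^2 - 22*a - 9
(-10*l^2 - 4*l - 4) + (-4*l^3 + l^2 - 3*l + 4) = -4*l^3 - 9*l^2 - 7*l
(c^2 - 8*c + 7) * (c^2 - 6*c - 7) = c^4 - 14*c^3 + 48*c^2 + 14*c - 49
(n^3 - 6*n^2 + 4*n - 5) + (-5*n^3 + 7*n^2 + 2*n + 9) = -4*n^3 + n^2 + 6*n + 4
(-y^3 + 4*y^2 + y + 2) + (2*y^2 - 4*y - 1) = -y^3 + 6*y^2 - 3*y + 1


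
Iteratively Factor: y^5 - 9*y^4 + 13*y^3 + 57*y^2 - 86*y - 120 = (y - 4)*(y^4 - 5*y^3 - 7*y^2 + 29*y + 30) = (y - 4)*(y + 1)*(y^3 - 6*y^2 - y + 30) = (y - 5)*(y - 4)*(y + 1)*(y^2 - y - 6) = (y - 5)*(y - 4)*(y + 1)*(y + 2)*(y - 3)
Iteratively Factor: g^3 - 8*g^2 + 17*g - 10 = (g - 2)*(g^2 - 6*g + 5) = (g - 2)*(g - 1)*(g - 5)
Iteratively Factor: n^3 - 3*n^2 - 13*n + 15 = (n - 1)*(n^2 - 2*n - 15) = (n - 5)*(n - 1)*(n + 3)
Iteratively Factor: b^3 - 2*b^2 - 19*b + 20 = (b - 5)*(b^2 + 3*b - 4) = (b - 5)*(b - 1)*(b + 4)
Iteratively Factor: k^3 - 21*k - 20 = (k - 5)*(k^2 + 5*k + 4) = (k - 5)*(k + 4)*(k + 1)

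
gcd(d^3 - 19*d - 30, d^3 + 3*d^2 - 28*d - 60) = d^2 - 3*d - 10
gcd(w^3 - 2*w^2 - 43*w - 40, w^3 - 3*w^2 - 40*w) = w^2 - 3*w - 40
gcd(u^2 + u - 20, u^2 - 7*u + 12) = u - 4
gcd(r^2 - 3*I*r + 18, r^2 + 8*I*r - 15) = r + 3*I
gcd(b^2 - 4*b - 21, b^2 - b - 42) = b - 7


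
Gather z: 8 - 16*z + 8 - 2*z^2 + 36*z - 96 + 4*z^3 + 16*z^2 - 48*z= 4*z^3 + 14*z^2 - 28*z - 80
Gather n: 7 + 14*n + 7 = 14*n + 14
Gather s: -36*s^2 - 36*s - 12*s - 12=-36*s^2 - 48*s - 12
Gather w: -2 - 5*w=-5*w - 2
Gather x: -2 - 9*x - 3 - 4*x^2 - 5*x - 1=-4*x^2 - 14*x - 6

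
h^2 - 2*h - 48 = (h - 8)*(h + 6)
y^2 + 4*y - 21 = (y - 3)*(y + 7)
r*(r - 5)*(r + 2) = r^3 - 3*r^2 - 10*r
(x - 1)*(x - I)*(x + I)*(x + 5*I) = x^4 - x^3 + 5*I*x^3 + x^2 - 5*I*x^2 - x + 5*I*x - 5*I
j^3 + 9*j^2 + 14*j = j*(j + 2)*(j + 7)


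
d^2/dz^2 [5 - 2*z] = 0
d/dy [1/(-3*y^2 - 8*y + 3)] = 2*(3*y + 4)/(3*y^2 + 8*y - 3)^2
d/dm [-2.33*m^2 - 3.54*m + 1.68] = -4.66*m - 3.54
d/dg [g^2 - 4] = 2*g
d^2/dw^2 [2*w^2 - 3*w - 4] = 4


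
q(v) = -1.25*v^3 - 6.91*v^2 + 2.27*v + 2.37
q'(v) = -3.75*v^2 - 13.82*v + 2.27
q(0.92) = -2.36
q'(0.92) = -13.62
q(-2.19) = -22.61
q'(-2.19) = 14.55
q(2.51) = -55.23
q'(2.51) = -56.04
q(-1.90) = -18.31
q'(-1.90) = 14.99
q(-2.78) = -30.49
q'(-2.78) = 11.71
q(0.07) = 2.49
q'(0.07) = 1.28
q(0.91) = -2.23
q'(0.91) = -13.41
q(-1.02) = -5.81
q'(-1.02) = 12.46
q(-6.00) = 9.99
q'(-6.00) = -49.81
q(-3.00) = -32.88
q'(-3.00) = 9.98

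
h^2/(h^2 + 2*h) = h/(h + 2)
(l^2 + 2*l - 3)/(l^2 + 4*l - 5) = (l + 3)/(l + 5)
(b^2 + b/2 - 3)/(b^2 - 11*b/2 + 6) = (b + 2)/(b - 4)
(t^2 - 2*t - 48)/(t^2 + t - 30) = (t - 8)/(t - 5)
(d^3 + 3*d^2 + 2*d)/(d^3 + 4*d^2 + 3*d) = (d + 2)/(d + 3)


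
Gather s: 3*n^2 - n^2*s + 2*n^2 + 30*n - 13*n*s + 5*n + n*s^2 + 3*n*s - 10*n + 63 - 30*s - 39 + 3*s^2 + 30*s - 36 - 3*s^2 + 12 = 5*n^2 + n*s^2 + 25*n + s*(-n^2 - 10*n)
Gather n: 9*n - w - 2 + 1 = 9*n - w - 1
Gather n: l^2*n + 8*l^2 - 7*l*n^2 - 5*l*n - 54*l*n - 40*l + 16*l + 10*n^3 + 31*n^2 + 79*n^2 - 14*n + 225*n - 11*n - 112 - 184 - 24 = 8*l^2 - 24*l + 10*n^3 + n^2*(110 - 7*l) + n*(l^2 - 59*l + 200) - 320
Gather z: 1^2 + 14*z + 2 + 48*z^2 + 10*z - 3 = 48*z^2 + 24*z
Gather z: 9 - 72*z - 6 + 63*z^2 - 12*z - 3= 63*z^2 - 84*z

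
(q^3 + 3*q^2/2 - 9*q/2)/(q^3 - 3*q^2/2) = (q + 3)/q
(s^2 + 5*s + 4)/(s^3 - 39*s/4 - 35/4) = 4*(s + 4)/(4*s^2 - 4*s - 35)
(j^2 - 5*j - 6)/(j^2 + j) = (j - 6)/j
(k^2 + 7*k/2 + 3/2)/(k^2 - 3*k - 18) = (k + 1/2)/(k - 6)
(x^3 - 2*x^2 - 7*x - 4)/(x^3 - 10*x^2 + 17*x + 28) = (x + 1)/(x - 7)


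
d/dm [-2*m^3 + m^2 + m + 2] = -6*m^2 + 2*m + 1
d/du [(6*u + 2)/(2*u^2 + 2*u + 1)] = 2*(-6*u^2 - 4*u + 1)/(4*u^4 + 8*u^3 + 8*u^2 + 4*u + 1)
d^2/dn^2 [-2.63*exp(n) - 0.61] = -2.63*exp(n)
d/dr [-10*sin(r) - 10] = -10*cos(r)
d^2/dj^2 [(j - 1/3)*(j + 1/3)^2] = 6*j + 2/3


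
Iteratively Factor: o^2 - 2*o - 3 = (o + 1)*(o - 3)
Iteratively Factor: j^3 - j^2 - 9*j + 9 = (j - 1)*(j^2 - 9) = (j - 3)*(j - 1)*(j + 3)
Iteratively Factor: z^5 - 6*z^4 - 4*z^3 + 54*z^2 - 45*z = (z)*(z^4 - 6*z^3 - 4*z^2 + 54*z - 45) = z*(z - 1)*(z^3 - 5*z^2 - 9*z + 45) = z*(z - 5)*(z - 1)*(z^2 - 9) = z*(z - 5)*(z - 1)*(z + 3)*(z - 3)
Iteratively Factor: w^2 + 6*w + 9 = (w + 3)*(w + 3)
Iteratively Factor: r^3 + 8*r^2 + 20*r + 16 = (r + 2)*(r^2 + 6*r + 8) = (r + 2)*(r + 4)*(r + 2)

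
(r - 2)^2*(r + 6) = r^3 + 2*r^2 - 20*r + 24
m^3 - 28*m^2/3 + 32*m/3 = m*(m - 8)*(m - 4/3)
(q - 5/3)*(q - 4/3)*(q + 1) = q^3 - 2*q^2 - 7*q/9 + 20/9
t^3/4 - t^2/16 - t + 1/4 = (t/4 + 1/2)*(t - 2)*(t - 1/4)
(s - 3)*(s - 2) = s^2 - 5*s + 6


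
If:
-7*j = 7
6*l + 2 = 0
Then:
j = -1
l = -1/3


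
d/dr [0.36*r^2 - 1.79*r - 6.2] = 0.72*r - 1.79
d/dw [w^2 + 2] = 2*w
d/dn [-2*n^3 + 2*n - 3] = 2 - 6*n^2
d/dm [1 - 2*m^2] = -4*m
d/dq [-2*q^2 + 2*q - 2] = 2 - 4*q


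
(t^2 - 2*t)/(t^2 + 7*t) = (t - 2)/(t + 7)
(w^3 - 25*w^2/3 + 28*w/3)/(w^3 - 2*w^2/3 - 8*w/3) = (-3*w^2 + 25*w - 28)/(-3*w^2 + 2*w + 8)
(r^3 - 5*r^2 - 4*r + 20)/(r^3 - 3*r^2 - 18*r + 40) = (r + 2)/(r + 4)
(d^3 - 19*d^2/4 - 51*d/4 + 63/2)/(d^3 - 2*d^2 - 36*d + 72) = (4*d^2 + 5*d - 21)/(4*(d^2 + 4*d - 12))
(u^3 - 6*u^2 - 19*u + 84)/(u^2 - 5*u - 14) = (u^2 + u - 12)/(u + 2)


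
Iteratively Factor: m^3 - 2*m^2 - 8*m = (m)*(m^2 - 2*m - 8) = m*(m + 2)*(m - 4)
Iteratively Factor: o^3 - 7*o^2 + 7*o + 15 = (o + 1)*(o^2 - 8*o + 15) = (o - 3)*(o + 1)*(o - 5)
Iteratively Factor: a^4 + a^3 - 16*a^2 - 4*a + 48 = (a + 2)*(a^3 - a^2 - 14*a + 24) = (a - 3)*(a + 2)*(a^2 + 2*a - 8) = (a - 3)*(a - 2)*(a + 2)*(a + 4)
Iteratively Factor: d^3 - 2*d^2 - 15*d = (d + 3)*(d^2 - 5*d) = d*(d + 3)*(d - 5)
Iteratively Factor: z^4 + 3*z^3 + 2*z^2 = (z)*(z^3 + 3*z^2 + 2*z) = z^2*(z^2 + 3*z + 2) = z^2*(z + 2)*(z + 1)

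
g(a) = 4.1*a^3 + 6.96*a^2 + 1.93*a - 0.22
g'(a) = 12.3*a^2 + 13.92*a + 1.93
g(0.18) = 0.38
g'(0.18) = 4.83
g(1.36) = 25.59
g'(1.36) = 43.61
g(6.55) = 1463.17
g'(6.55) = 620.81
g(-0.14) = -0.37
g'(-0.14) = 0.22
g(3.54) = 275.72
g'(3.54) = 205.35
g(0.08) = -0.02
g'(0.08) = 3.12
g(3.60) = 288.22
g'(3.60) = 211.45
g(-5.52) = -488.41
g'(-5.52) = 299.88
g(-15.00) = -12300.67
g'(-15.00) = 2560.63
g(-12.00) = -6105.94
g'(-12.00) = 1606.09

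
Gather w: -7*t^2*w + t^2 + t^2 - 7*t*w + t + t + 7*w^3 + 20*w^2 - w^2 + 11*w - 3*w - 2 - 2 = 2*t^2 + 2*t + 7*w^3 + 19*w^2 + w*(-7*t^2 - 7*t + 8) - 4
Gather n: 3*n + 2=3*n + 2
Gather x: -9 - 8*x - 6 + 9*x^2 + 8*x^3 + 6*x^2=8*x^3 + 15*x^2 - 8*x - 15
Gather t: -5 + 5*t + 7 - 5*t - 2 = 0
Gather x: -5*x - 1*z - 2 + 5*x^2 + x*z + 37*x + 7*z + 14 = 5*x^2 + x*(z + 32) + 6*z + 12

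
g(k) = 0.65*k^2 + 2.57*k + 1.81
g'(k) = 1.3*k + 2.57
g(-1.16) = -0.30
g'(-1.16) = 1.06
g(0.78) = 4.21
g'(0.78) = 3.58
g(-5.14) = 5.77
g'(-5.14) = -4.11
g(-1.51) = -0.59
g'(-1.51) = 0.61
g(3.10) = 16.02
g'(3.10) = 6.60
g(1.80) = 8.54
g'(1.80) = 4.91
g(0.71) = 3.96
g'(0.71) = 3.49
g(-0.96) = -0.06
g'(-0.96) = 1.32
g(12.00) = 126.25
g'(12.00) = 18.17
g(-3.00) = -0.05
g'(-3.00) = -1.33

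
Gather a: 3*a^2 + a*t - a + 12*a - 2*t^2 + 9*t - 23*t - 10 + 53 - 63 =3*a^2 + a*(t + 11) - 2*t^2 - 14*t - 20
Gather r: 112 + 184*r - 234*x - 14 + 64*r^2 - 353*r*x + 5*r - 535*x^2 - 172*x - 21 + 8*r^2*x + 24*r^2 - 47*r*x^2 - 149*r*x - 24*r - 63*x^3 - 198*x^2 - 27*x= r^2*(8*x + 88) + r*(-47*x^2 - 502*x + 165) - 63*x^3 - 733*x^2 - 433*x + 77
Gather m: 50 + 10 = 60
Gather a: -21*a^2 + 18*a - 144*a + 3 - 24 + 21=-21*a^2 - 126*a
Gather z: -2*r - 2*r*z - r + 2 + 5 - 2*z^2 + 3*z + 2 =-3*r - 2*z^2 + z*(3 - 2*r) + 9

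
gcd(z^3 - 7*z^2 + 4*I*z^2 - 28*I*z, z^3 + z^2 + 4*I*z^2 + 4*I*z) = z^2 + 4*I*z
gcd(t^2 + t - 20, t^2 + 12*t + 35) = t + 5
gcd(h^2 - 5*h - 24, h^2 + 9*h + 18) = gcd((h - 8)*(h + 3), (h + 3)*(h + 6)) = h + 3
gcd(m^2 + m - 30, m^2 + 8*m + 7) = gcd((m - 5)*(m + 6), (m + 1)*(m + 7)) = 1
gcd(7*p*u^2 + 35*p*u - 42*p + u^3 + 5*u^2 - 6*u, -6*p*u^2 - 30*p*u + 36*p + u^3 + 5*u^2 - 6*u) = u^2 + 5*u - 6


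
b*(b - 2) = b^2 - 2*b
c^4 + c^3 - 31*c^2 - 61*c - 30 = (c - 6)*(c + 1)^2*(c + 5)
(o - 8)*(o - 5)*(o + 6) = o^3 - 7*o^2 - 38*o + 240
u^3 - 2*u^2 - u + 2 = (u - 2)*(u - 1)*(u + 1)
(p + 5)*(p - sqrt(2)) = p^2 - sqrt(2)*p + 5*p - 5*sqrt(2)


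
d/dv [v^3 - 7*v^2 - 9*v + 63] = 3*v^2 - 14*v - 9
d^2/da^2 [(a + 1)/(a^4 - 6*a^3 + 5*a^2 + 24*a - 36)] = 2*(6*a^5 - 2*a^4 - 33*a^3 - 81*a^2 + 148*a + 180)/(a^10 - 12*a^9 + 42*a^8 + 36*a^7 - 519*a^6 + 720*a^5 + 1556*a^4 - 4416*a^3 + 432*a^2 + 6912*a - 5184)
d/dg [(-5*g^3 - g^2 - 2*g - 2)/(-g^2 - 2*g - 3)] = (5*g^4 + 20*g^3 + 45*g^2 + 2*g + 2)/(g^4 + 4*g^3 + 10*g^2 + 12*g + 9)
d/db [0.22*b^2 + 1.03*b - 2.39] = 0.44*b + 1.03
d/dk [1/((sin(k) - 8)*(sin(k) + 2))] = 2*(3 - sin(k))*cos(k)/((sin(k) - 8)^2*(sin(k) + 2)^2)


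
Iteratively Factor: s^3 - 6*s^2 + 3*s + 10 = (s - 2)*(s^2 - 4*s - 5) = (s - 5)*(s - 2)*(s + 1)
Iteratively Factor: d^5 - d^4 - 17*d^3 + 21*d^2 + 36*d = (d - 3)*(d^4 + 2*d^3 - 11*d^2 - 12*d) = (d - 3)^2*(d^3 + 5*d^2 + 4*d) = (d - 3)^2*(d + 4)*(d^2 + d) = d*(d - 3)^2*(d + 4)*(d + 1)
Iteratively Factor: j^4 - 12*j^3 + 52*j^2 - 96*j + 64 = (j - 4)*(j^3 - 8*j^2 + 20*j - 16) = (j - 4)*(j - 2)*(j^2 - 6*j + 8) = (j - 4)^2*(j - 2)*(j - 2)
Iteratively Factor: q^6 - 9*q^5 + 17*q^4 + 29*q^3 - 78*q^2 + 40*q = (q)*(q^5 - 9*q^4 + 17*q^3 + 29*q^2 - 78*q + 40) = q*(q - 1)*(q^4 - 8*q^3 + 9*q^2 + 38*q - 40) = q*(q - 1)^2*(q^3 - 7*q^2 + 2*q + 40) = q*(q - 1)^2*(q + 2)*(q^2 - 9*q + 20) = q*(q - 4)*(q - 1)^2*(q + 2)*(q - 5)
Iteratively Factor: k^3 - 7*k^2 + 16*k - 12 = (k - 2)*(k^2 - 5*k + 6) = (k - 3)*(k - 2)*(k - 2)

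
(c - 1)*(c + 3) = c^2 + 2*c - 3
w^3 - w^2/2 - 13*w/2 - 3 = (w - 3)*(w + 1/2)*(w + 2)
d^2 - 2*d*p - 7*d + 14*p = (d - 7)*(d - 2*p)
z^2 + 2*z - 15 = (z - 3)*(z + 5)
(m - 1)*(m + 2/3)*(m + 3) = m^3 + 8*m^2/3 - 5*m/3 - 2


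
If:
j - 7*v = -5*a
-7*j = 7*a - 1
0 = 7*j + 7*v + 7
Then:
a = 19/7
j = -18/7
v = 11/7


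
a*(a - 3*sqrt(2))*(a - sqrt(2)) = a^3 - 4*sqrt(2)*a^2 + 6*a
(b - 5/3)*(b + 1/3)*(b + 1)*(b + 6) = b^4 + 17*b^3/3 - 35*b^2/9 - 107*b/9 - 10/3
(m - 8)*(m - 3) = m^2 - 11*m + 24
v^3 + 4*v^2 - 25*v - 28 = (v - 4)*(v + 1)*(v + 7)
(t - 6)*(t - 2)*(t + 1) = t^3 - 7*t^2 + 4*t + 12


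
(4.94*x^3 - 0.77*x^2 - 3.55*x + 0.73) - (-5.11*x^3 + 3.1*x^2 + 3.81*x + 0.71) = 10.05*x^3 - 3.87*x^2 - 7.36*x + 0.02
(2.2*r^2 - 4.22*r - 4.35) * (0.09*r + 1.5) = 0.198*r^3 + 2.9202*r^2 - 6.7215*r - 6.525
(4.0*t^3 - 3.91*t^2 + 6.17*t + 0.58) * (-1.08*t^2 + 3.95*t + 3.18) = -4.32*t^5 + 20.0228*t^4 - 9.3881*t^3 + 11.3113*t^2 + 21.9116*t + 1.8444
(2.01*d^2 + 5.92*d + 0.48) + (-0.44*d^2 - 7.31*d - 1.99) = 1.57*d^2 - 1.39*d - 1.51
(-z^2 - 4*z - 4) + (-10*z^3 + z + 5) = -10*z^3 - z^2 - 3*z + 1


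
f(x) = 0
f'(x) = 0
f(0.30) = 0.00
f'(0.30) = 0.00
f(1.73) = 0.00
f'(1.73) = 0.00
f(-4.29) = 0.00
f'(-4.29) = 0.00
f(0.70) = 0.00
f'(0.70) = 0.00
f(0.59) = 0.00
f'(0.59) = 0.00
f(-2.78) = 0.00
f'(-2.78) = 0.00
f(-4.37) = 0.00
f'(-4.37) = 0.00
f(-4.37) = 0.00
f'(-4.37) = 0.00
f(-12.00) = 0.00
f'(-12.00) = 0.00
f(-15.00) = 0.00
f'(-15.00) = 0.00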